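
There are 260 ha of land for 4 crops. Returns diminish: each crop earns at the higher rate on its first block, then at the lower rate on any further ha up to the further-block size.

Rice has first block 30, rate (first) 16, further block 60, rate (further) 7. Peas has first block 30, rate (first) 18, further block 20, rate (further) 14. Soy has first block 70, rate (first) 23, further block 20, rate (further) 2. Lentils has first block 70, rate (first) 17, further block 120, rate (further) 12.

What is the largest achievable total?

Treat each block as its own option and order by rate: Soy/first 23 > Peas/first 18 > Lentils/first 17 > Rice/first 16 > Peas/second 14 > Lentils/second 12 > Rice/second 7 > Soy/second 2.
Soy first at 23: fill all 70 ; 190 left.
Peas/first (18): +30 ; 160 left.
Fill Lentils first block (70 at 17) ; 90 left.
Rice first at 16: fill all 30 ; 60 left.
Fill Peas second block (20 at 14) ; 40 left.
Lentils/second: +40 of 120 at 12; pool empty.
Total = 23×70 + 18×30 + 17×70 + 16×30 + 14×20 + 12×40 = 4580.

4580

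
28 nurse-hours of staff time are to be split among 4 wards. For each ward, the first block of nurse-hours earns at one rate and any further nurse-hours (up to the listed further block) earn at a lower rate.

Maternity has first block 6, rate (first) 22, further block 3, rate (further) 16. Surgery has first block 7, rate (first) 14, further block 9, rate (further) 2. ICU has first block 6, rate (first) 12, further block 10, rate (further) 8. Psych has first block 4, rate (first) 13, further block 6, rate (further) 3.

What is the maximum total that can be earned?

418

Treat each block as its own option and order by rate: Maternity/first 22 > Maternity/second 16 > Surgery/first 14 > Psych/first 13 > ICU/first 12 > ICU/second 8 > Psych/second 3 > Surgery/second 2.
Maternity first at 22: fill all 6 — 22 left.
Maternity second at 16: fill all 3 — 19 left.
Surgery first at 14: fill all 7 — 12 left.
Psych first at 13: fill all 4 — 8 left.
ICU/first (12): +6 — 2 left.
ICU/second: +2 of 10 at 8; pool empty.
Total = 22×6 + 16×3 + 14×7 + 13×4 + 12×6 + 8×2 = 418.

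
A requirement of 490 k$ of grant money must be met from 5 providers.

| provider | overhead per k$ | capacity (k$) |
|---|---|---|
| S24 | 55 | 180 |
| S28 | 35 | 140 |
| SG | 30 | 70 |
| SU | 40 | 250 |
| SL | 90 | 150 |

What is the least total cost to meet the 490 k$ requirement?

18650

Use providers in increasing cost order.
Take 70 from SG at 30 ; need 420 more.
Take 140 from S28 at 35 ; need 280 more.
Take 250 from SU at 40 ; need 30 more.
S24 (55): take the remaining 30 ; done.
SL: unused.
Cost = 70×30 + 140×35 + 250×40 + 30×55 = 18650.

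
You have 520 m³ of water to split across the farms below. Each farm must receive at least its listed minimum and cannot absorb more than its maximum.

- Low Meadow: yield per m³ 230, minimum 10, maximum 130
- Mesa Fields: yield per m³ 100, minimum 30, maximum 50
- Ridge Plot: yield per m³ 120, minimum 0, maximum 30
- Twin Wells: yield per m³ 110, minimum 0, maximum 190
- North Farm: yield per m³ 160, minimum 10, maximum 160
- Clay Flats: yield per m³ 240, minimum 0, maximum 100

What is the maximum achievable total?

Meeting every minimum uses 10+30+0+0+10+0 = 50 m³, leaving 470.
Order the farms by yield per m³: Clay Flats 240 > Low Meadow 230 > North Farm 160 > Ridge Plot 120 > Twin Wells 110 > Mesa Fields 100.
Clay Flats: +100 to 100 (cap) → 370 left.
Low Meadow: +120 to 130 (cap) → 250 left.
Give North Farm 150 more to hit its cap of 160 → 100 left.
Ridge Plot takes 30 more to reach its cap of 30 → 70 left.
Only 70 left; Twin Wells takes them to reach 70.
Total = 230×130 + 100×30 + 120×30 + 110×70 + 160×160 + 240×100 = 93800.

93800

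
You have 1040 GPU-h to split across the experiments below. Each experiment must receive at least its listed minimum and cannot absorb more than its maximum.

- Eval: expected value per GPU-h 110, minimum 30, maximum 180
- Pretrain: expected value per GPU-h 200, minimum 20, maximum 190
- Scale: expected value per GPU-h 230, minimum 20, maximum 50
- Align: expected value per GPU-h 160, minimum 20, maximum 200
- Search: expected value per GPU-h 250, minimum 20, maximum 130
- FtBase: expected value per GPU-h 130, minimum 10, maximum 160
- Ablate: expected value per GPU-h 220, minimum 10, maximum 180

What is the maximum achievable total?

188700

Meeting every minimum uses 30+20+20+20+20+10+10 = 130 GPU-h, leaving 910.
Rank by expected value per GPU-h: Search 250 > Scale 230 > Ablate 220 > Pretrain 200 > Align 160 > FtBase 130 > Eval 110.
Search: +110 to 130 (cap) ; 800 left.
Scale: +30 to 50 (cap) ; 770 left.
Ablate: +170 to 180 (cap) ; 600 left.
Pretrain takes 170 more to reach its cap of 190 ; 430 left.
Align takes 180 more to reach its cap of 200 ; 250 left.
Give FtBase 150 more to hit its cap of 160 ; 100 left.
Only 100 left; Eval takes them to reach 130.
Total = 110×130 + 200×190 + 230×50 + 160×200 + 250×130 + 130×160 + 220×180 = 188700.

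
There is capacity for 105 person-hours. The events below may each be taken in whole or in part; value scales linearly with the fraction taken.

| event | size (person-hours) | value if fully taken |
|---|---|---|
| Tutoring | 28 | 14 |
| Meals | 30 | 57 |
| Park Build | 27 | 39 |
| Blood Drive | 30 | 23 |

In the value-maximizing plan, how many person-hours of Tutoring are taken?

Rank by value-to-size ratio: Meals 57/30≈1.9, Park Build 39/27≈1.44, Blood Drive 23/30≈0.767, Tutoring 14/28≈0.5.
All 30 person-hours of Meals fit (value 57) — 75 remain.
Take all of Park Build (27 person-hours, value 39) — 48 person-hours left.
All 30 person-hours of Blood Drive fit (value 23) — 18 remain.
18 person-hours left: a 18/28 share of Tutoring gives 14×18/28 = 9.

18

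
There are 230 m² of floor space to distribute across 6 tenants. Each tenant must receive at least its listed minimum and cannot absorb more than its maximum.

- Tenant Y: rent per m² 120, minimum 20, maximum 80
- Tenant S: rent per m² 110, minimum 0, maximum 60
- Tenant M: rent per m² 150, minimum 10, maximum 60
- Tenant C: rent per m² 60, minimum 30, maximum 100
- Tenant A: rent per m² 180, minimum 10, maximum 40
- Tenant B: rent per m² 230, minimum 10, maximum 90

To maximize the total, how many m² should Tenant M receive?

Meeting every minimum uses 20+0+10+30+10+10 = 80 m², leaving 150.
Highest rent per m² first: Tenant B 230 > Tenant A 180 > Tenant M 150 > Tenant Y 120 > Tenant S 110 > Tenant C 60.
Give Tenant B 80 more to hit its cap of 90 → 70 left.
Tenant A takes 30 more to reach its cap of 40 → 40 left.
Only 40 left; Tenant M takes them to reach 50.

50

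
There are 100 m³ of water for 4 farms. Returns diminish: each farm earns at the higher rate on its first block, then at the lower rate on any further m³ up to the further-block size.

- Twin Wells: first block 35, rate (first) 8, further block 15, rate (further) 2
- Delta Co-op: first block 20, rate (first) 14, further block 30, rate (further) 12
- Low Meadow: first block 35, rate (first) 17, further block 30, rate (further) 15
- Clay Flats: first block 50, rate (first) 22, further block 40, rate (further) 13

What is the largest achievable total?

Rank every tier by rate: Clay Flats/first 22 > Low Meadow/first 17 > Low Meadow/second 15 > Delta Co-op/first 14 > Clay Flats/second 13 > Delta Co-op/second 12 > Twin Wells/first 8 > Twin Wells/second 2.
Clay Flats first at 22: fill all 50 ; 50 left.
Low Meadow first at 17: fill all 35 ; 15 left.
Low Meadow second at 15: only 15 left, fill 15.
Total = 22×50 + 17×35 + 15×15 = 1920.

1920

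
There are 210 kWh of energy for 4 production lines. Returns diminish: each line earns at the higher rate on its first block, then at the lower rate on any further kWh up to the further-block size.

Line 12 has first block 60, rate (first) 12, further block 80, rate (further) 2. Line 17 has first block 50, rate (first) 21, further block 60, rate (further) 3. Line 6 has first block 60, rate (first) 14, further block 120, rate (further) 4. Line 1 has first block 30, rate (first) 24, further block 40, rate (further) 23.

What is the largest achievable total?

Rank every tier by rate: Line 1/T1 24 > Line 1/T2 23 > Line 17/T1 21 > Line 6/T1 14 > Line 12/T1 12 > Line 6/T2 4 > Line 17/T2 3 > Line 12/T2 2.
Line 1 T1 at 24: fill all 30 — 180 left.
Line 1/T2 (23): +40 — 140 left.
Fill Line 17 T1 block (50 at 21) — 90 left.
Fill Line 6 T1 block (60 at 14) — 30 left.
Line 12/T1: +30 of 60 at 12; pool empty.
Total = 24×30 + 23×40 + 21×50 + 14×60 + 12×30 = 3890.

3890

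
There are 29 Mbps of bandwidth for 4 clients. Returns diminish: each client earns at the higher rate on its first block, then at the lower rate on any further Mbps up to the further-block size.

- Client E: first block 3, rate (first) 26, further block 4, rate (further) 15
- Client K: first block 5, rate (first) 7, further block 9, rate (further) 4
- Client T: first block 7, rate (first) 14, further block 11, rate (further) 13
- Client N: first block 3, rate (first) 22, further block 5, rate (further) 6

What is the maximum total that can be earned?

452

Rank every tier by rate: Client E/tier1 26 > Client N/tier1 22 > Client E/tier2 15 > Client T/tier1 14 > Client T/tier2 13 > Client K/tier1 7 > Client N/tier2 6 > Client K/tier2 4.
Fill Client E tier1 block (3 at 26) → 26 left.
Client N/tier1 (22): +3 → 23 left.
Client E tier2 at 15: fill all 4 → 19 left.
Client T/tier1 (14): +7 → 12 left.
Client T tier2 at 13: fill all 11 → 1 left.
1 remain; put them into Client K tier1 at 7.
Total = 26×3 + 22×3 + 15×4 + 14×7 + 13×11 + 7×1 = 452.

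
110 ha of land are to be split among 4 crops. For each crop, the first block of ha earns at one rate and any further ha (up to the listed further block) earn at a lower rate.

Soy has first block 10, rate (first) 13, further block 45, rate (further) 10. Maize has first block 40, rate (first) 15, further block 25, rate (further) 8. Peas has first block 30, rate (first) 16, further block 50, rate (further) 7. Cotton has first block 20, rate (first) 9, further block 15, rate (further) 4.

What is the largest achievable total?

1510

Treat each block as its own option and order by rate: Peas/T1 16 > Maize/T1 15 > Soy/T1 13 > Soy/T2 10 > Cotton/T1 9 > Maize/T2 8 > Peas/T2 7 > Cotton/T2 4.
Peas/T1 (16): +30 ; 80 left.
Fill Maize T1 block (40 at 15) ; 40 left.
Fill Soy T1 block (10 at 13) ; 30 left.
30 remain; put them into Soy T2 at 10.
Total = 16×30 + 15×40 + 13×10 + 10×30 = 1510.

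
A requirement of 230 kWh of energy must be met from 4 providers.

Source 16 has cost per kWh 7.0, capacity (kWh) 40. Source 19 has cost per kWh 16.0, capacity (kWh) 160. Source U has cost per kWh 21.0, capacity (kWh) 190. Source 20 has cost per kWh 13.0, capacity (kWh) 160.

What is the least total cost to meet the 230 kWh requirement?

2840

Cheapest first:
Source 16 (7.0): use full 40 ; 190 kWh to go.
Source 20 at 13.0: take all 160 kWh ; 30 still needed.
Source 19 (16.0): take the remaining 30 ; done.
Source U: unused.
Cost = 40×7.0 + 160×13.0 + 30×16.0 = 2840.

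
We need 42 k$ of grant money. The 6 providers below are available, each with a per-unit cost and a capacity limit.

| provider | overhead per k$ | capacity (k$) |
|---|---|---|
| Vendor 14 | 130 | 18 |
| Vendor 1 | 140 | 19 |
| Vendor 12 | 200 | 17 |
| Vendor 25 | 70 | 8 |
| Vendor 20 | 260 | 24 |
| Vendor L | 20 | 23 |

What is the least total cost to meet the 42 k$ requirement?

2450

Use providers in increasing cost order.
Take 23 from Vendor L at 20 → need 19 more.
Vendor 25 at 70: take all 8 k$ → 11 still needed.
Vendor 14 at 130: take 11 of its 18 → requirement met.
Vendor 1, Vendor 12, Vendor 20: unused.
Cost = 23×20 + 8×70 + 11×130 = 2450.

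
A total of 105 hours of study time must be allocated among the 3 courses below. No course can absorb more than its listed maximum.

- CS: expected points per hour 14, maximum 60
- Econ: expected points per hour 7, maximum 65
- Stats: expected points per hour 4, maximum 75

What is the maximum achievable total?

Highest expected points per hour first: CS 14 > Econ 7 > Stats 4.
CS takes 60 to reach its cap of 60 ; 45 left.
Only 45 left; Econ takes them to reach 45.
Total = 14×60 + 7×45 = 1155.

1155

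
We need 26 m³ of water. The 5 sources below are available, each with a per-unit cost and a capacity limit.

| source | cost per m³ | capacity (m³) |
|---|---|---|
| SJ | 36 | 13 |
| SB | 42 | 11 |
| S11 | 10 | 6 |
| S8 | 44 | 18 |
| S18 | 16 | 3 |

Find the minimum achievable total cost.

744

Use sources in increasing cost order.
Take 6 from S11 at 10 — need 20 more.
Take 3 from S18 at 16 — need 17 more.
SJ at 36: take all 13 m³ — 4 still needed.
SB (42): take the remaining 4 — done.
S8: unused.
Cost = 6×10 + 3×16 + 13×36 + 4×42 = 744.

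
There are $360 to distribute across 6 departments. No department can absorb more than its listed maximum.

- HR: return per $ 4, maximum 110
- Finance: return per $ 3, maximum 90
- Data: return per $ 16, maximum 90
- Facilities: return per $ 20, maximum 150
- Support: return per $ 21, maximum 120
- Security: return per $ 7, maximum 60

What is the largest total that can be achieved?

Rank by return per $: Support 21 > Facilities 20 > Data 16 > Security 7 > HR 4 > Finance 3.
Support takes 120 to reach its cap of 120 ; 240 left.
Give Facilities 150 to hit its cap of 150 ; 90 left.
Give Data 90 to hit its cap of 90 ; 0 left.
Total = 16×90 + 20×150 + 21×120 = 6960.

6960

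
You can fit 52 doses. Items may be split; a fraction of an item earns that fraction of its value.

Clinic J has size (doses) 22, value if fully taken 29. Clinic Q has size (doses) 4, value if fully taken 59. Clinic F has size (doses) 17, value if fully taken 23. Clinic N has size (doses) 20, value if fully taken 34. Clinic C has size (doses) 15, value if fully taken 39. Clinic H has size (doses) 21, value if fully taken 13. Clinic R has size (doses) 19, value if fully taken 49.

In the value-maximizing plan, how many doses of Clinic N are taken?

14

Best value per unit of size first: Clinic Q 59/4≈14.8, Clinic C 39/15≈2.6, Clinic R 49/19≈2.58, Clinic N 34/20≈1.7, Clinic F 23/17≈1.35, Clinic J 29/22≈1.32, Clinic H 13/21≈0.619.
All 4 doses of Clinic Q fit (value 59) — 48 remain.
Take all of Clinic C (15 doses, value 39) — 33 doses left.
All 19 doses of Clinic R fit (value 49) — 14 remain.
Only 14 doses remain; take 14/20 of Clinic N for value 34×14/20 = 23.8.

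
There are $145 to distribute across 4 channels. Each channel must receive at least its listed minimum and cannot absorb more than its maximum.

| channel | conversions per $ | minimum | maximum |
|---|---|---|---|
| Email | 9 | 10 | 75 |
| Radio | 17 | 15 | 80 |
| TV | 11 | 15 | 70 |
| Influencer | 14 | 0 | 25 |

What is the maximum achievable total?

2130

Meeting every minimum uses 10+15+15+0 = 40 $, leaving 105.
Highest conversions per $ first: Radio 17 > Influencer 14 > TV 11 > Email 9.
Radio takes 65 more to reach its cap of 80 — 40 left.
Give Influencer 25 more to hit its cap of 25 — 15 left.
TV has room for 55 more but only 15 remain, so it gets 30.
Total = 9×10 + 17×80 + 11×30 + 14×25 = 2130.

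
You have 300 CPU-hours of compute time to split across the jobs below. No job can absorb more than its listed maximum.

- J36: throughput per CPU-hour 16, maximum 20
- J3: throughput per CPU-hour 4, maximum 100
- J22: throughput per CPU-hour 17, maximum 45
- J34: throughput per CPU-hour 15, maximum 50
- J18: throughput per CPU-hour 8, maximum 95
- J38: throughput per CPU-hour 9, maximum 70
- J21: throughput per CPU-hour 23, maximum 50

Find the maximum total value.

4135

Rank by throughput per CPU-hour: J21 23 > J22 17 > J36 16 > J34 15 > J38 9 > J18 8 > J3 4.
J21: +50 to 50 (cap) → 250 left.
J22 takes 45 to reach its cap of 45 → 205 left.
J36: +20 to 20 (cap) → 185 left.
Give J34 50 to hit its cap of 50 → 135 left.
Give J38 70 to hit its cap of 70 → 65 left.
Only 65 left; J18 takes them to reach 65.
Total = 16×20 + 17×45 + 15×50 + 8×65 + 9×70 + 23×50 = 4135.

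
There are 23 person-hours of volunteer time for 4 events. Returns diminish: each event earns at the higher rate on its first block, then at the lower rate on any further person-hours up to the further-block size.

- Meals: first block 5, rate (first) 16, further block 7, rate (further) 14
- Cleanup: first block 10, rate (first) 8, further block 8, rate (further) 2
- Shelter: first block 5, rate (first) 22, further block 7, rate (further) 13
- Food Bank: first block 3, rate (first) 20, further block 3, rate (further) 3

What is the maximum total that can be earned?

Treat each block as its own option and order by rate: Shelter/T1 22 > Food Bank/T1 20 > Meals/T1 16 > Meals/T2 14 > Shelter/T2 13 > Cleanup/T1 8 > Food Bank/T2 3 > Cleanup/T2 2.
Fill Shelter T1 block (5 at 22) ; 18 left.
Food Bank/T1 (20): +3 ; 15 left.
Fill Meals T1 block (5 at 16) ; 10 left.
Meals T2 at 14: fill all 7 ; 3 left.
Shelter T2 at 13: only 3 left, fill 3.
Total = 22×5 + 20×3 + 16×5 + 14×7 + 13×3 = 387.

387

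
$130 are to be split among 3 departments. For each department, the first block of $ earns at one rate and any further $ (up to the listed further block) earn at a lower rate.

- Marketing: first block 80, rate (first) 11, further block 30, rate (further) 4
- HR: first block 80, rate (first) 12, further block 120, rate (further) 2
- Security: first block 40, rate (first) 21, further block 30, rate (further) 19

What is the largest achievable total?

Order all 6 blocks by rate: Security/tier1 21 > Security/tier2 19 > HR/tier1 12 > Marketing/tier1 11 > Marketing/tier2 4 > HR/tier2 2.
Security/tier1 (21): +40 → 90 left.
Security/tier2 (19): +30 → 60 left.
HR tier1 at 12: only 60 left, fill 60.
Total = 21×40 + 19×30 + 12×60 = 2130.

2130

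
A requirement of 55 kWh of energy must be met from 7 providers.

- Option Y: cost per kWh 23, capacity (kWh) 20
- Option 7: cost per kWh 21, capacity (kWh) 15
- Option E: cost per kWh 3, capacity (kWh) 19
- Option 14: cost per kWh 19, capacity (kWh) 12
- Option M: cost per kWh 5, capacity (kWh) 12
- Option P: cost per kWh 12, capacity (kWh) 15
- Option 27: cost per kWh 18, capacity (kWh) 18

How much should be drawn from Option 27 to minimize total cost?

Use providers in increasing cost order.
Option E (3): use full 19 → 36 kWh to go.
Option M at 5: take all 12 kWh → 24 still needed.
Option P (12): use full 15 → 9 kWh to go.
Option 27 at 18: take 9 of its 18 → requirement met.
Option 14, Option 7, Option Y: unused.

9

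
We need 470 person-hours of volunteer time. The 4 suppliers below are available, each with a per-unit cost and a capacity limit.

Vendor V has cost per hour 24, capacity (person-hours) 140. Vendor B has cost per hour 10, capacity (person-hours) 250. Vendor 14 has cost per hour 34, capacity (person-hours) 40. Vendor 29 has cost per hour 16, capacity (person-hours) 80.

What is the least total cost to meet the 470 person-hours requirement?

Fill from the cheapest supplier first.
Take 250 from Vendor B at 10 → need 220 more.
Vendor 29 (16): use full 80 → 140 person-hours to go.
Take 140 from Vendor V at 24 → need 0 more.
Vendor 14: unused.
Cost = 250×10 + 80×16 + 140×24 = 7140.

7140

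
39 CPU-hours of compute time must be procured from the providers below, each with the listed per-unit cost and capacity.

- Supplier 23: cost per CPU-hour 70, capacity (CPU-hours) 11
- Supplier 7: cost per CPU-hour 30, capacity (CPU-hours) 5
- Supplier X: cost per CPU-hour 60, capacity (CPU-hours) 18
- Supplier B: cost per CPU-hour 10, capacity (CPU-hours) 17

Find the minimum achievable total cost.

Fill from the cheapest provider first.
Supplier B at 10: take all 17 CPU-hours ; 22 still needed.
Take 5 from Supplier 7 at 30 ; need 17 more.
Take 17 from Supplier X at 60 to finish.
Supplier 23: unused.
Cost = 17×10 + 5×30 + 17×60 = 1340.

1340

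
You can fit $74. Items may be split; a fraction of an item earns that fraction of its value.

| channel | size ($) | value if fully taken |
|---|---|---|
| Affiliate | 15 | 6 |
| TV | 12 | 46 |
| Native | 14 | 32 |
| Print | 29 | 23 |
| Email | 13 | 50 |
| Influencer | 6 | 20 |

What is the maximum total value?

Rank by value-to-size ratio: Email 50/13≈3.85, TV 46/12≈3.83, Influencer 20/6≈3.33, Native 32/14≈2.29, Print 23/29≈0.793, Affiliate 6/15≈0.4.
All 13 $ of Email fit (value 50) → 61 remain.
TV: take in full, 12 $ for value 46 → 49 left.
Influencer: take in full, 6 $ for value 20 → 43 left.
All 14 $ of Native fit (value 32) → 29 remain.
Print: take in full, 29 $ for value 23 → 0 left.
Total value = 171.

171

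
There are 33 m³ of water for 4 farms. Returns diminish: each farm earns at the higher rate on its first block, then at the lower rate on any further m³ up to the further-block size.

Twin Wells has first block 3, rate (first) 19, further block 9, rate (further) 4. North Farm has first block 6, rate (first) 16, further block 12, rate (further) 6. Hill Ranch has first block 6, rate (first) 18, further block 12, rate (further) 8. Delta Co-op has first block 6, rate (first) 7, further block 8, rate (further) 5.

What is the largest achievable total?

399

Order all 8 blocks by rate: Twin Wells/T1 19 > Hill Ranch/T1 18 > North Farm/T1 16 > Hill Ranch/T2 8 > Delta Co-op/T1 7 > North Farm/T2 6 > Delta Co-op/T2 5 > Twin Wells/T2 4.
Twin Wells T1 at 19: fill all 3 — 30 left.
Hill Ranch/T1 (18): +6 — 24 left.
North Farm/T1 (16): +6 — 18 left.
Hill Ranch T2 at 8: fill all 12 — 6 left.
Delta Co-op/T1 (7): +6 — 0 left.
Total = 19×3 + 18×6 + 16×6 + 8×12 + 7×6 = 399.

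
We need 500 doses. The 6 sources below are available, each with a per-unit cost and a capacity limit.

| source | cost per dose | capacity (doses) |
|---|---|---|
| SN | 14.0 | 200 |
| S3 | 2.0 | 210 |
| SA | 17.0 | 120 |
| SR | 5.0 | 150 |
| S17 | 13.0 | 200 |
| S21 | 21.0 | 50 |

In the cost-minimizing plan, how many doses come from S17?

Use sources in increasing cost order.
S3 (2.0): use full 210 — 290 doses to go.
SR at 5.0: take all 150 doses — 140 still needed.
S17 (13.0): take the remaining 140 — done.
SN, SA, S21: unused.

140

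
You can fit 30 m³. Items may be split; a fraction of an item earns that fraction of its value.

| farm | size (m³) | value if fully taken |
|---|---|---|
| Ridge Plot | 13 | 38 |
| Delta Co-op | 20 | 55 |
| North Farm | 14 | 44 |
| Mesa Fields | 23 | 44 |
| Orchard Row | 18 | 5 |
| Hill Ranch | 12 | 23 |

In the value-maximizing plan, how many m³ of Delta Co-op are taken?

3

Sort by value density: North Farm 44/14≈3.14, Ridge Plot 38/13≈2.92, Delta Co-op 55/20≈2.75, Hill Ranch 23/12≈1.92, Mesa Fields 44/23≈1.91, Orchard Row 5/18≈0.278.
All 14 m³ of North Farm fit (value 44) → 16 remain.
Take all of Ridge Plot (13 m³, value 38) → 3 m³ left.
Fill the last 3 m³ with part of Delta Co-op: 3/20 of it earns 8.25.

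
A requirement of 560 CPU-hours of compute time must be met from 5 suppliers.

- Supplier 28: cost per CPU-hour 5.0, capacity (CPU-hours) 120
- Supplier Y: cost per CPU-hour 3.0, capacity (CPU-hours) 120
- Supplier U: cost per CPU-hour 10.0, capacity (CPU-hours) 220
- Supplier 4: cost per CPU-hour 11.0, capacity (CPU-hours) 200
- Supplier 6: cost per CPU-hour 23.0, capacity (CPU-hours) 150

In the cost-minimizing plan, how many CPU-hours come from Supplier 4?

Cheapest first:
Supplier Y at 3.0: take all 120 CPU-hours — 440 still needed.
Supplier 28 at 5.0: take all 120 CPU-hours — 320 still needed.
Take 220 from Supplier U at 10.0 — need 100 more.
Supplier 4 at 11.0: take 100 of its 200 — requirement met.
Supplier 6: unused.

100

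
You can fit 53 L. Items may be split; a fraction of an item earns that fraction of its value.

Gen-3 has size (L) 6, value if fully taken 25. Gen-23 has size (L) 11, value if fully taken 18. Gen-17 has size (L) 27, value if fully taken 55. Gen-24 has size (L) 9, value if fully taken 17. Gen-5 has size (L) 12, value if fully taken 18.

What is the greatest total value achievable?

Rank by value-to-size ratio: Gen-3 25/6≈4.17, Gen-17 55/27≈2.04, Gen-24 17/9≈1.89, Gen-23 18/11≈1.64, Gen-5 18/12≈1.5.
All 6 L of Gen-3 fit (value 25) — 47 remain.
Gen-17: take in full, 27 L for value 55 — 20 left.
Take all of Gen-24 (9 L, value 17) — 11 L left.
Take all of Gen-23 (11 L, value 18) — 0 L left.
Total value = 115.

115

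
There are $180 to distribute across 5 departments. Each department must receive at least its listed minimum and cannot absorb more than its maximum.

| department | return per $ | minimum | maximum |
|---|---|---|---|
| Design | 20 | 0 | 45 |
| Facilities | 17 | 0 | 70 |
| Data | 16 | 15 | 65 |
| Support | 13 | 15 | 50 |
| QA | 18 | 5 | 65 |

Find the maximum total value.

Meeting every minimum uses 0+0+15+15+5 = 35 $, leaving 145.
Order the departments by return per $: Design 20 > QA 18 > Facilities 17 > Data 16 > Support 13.
Design: +45 to 45 (cap) — 100 left.
QA takes 60 more to reach its cap of 65 — 40 left.
Only 40 left; Facilities takes them to reach 40.
Total = 20×45 + 17×40 + 16×15 + 13×15 + 18×65 = 3185.

3185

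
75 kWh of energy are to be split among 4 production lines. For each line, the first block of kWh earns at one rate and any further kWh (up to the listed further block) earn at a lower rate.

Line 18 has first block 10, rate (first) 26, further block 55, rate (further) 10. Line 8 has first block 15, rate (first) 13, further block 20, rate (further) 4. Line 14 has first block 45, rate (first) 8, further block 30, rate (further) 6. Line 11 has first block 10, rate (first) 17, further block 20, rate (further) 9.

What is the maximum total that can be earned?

1025

Rank every tier by rate: Line 18/tier1 26 > Line 11/tier1 17 > Line 8/tier1 13 > Line 18/tier2 10 > Line 11/tier2 9 > Line 14/tier1 8 > Line 14/tier2 6 > Line 8/tier2 4.
Fill Line 18 tier1 block (10 at 26) — 65 left.
Line 11 tier1 at 17: fill all 10 — 55 left.
Fill Line 8 tier1 block (15 at 13) — 40 left.
Line 18/tier2: +40 of 55 at 10; pool empty.
Total = 26×10 + 17×10 + 13×15 + 10×40 = 1025.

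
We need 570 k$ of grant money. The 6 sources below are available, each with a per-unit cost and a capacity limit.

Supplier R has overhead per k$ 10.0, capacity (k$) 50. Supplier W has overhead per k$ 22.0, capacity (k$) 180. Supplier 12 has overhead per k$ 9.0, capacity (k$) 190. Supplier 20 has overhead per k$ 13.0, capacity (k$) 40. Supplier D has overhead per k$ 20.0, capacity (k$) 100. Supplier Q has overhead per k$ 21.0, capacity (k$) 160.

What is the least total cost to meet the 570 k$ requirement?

8750

Cheapest first:
Supplier 12 (9.0): use full 190 → 380 k$ to go.
Supplier R (10.0): use full 50 → 330 k$ to go.
Take 40 from Supplier 20 at 13.0 → need 290 more.
Take 100 from Supplier D at 20.0 → need 190 more.
Supplier Q (21.0): use full 160 → 30 k$ to go.
Supplier W (22.0): take the remaining 30 → done.
Cost = 190×9.0 + 50×10.0 + 40×13.0 + 100×20.0 + 160×21.0 + 30×22.0 = 8750.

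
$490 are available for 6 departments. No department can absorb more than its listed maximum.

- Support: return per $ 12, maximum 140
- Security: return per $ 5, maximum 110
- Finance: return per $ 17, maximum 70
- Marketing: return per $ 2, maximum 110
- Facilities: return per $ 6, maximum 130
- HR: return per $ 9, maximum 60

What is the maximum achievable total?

4640

Rank by return per $: Finance 17 > Support 12 > HR 9 > Facilities 6 > Security 5 > Marketing 2.
Give Finance 70 to hit its cap of 70 → 420 left.
Support takes 140 to reach its cap of 140 → 280 left.
HR: +60 to 60 (cap) → 220 left.
Facilities: +130 to 130 (cap) → 90 left.
Security has room for 110 but only 90 remain, so it gets 90.
Total = 12×140 + 5×90 + 17×70 + 6×130 + 9×60 = 4640.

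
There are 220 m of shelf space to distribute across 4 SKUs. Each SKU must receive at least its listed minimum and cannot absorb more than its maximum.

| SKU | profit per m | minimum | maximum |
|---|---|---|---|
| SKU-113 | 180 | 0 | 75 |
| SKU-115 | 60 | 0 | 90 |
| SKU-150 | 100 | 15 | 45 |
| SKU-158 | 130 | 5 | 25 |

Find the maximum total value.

25750

Meeting every minimum uses 0+0+15+5 = 20 m, leaving 200.
Order the SKUs by profit per m: SKU-113 180 > SKU-158 130 > SKU-150 100 > SKU-115 60.
SKU-113 takes 75 more to reach its cap of 75 → 125 left.
SKU-158: +20 to 25 (cap) → 105 left.
Give SKU-150 30 more to hit its cap of 45 → 75 left.
Only 75 left; SKU-115 takes them to reach 75.
Total = 180×75 + 60×75 + 100×45 + 130×25 = 25750.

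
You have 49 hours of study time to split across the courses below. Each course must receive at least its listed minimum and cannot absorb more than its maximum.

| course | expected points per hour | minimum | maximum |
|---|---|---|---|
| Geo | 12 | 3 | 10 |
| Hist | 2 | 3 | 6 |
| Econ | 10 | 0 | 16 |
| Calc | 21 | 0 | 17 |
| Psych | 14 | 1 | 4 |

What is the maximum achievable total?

689

Meeting every minimum uses 3+3+0+0+1 = 7 hours, leaving 42.
Order the courses by expected points per hour: Calc 21 > Psych 14 > Geo 12 > Econ 10 > Hist 2.
Give Calc 17 more to hit its cap of 17 — 25 left.
Psych: +3 to 4 (cap) — 22 left.
Give Geo 7 more to hit its cap of 10 — 15 left.
Econ: +15 (room for 16) → 15. Pool exhausted.
Total = 12×10 + 2×3 + 10×15 + 21×17 + 14×4 = 689.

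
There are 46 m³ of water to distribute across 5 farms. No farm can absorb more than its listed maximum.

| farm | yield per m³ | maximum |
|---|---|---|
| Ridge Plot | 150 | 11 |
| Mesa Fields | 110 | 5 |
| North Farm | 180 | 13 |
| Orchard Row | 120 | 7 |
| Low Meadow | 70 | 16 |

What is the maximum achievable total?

Highest yield per m³ first: North Farm 180 > Ridge Plot 150 > Orchard Row 120 > Mesa Fields 110 > Low Meadow 70.
North Farm: +13 to 13 (cap) — 33 left.
Ridge Plot takes 11 to reach its cap of 11 — 22 left.
Orchard Row takes 7 to reach its cap of 7 — 15 left.
Mesa Fields: +5 to 5 (cap) — 10 left.
Low Meadow has room for 16 but only 10 remain, so it gets 10.
Total = 150×11 + 110×5 + 180×13 + 120×7 + 70×10 = 6080.

6080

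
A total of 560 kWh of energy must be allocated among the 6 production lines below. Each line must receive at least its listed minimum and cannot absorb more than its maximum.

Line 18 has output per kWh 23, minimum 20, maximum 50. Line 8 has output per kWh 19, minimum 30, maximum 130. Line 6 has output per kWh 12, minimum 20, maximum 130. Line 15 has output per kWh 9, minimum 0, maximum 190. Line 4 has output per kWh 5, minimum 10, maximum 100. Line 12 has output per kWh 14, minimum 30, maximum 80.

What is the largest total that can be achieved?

Meeting every minimum uses 20+30+20+0+10+30 = 110 kWh, leaving 450.
Highest output per kWh first: Line 18 23 > Line 8 19 > Line 12 14 > Line 6 12 > Line 15 9 > Line 4 5.
Give Line 18 30 more to hit its cap of 50 → 420 left.
Give Line 8 100 more to hit its cap of 130 → 320 left.
Line 12 takes 50 more to reach its cap of 80 → 270 left.
Line 6 takes 110 more to reach its cap of 130 → 160 left.
Line 15: +160 (room for 190) → 160. Pool exhausted.
Total = 23×50 + 19×130 + 12×130 + 9×160 + 5×10 + 14×80 = 7790.

7790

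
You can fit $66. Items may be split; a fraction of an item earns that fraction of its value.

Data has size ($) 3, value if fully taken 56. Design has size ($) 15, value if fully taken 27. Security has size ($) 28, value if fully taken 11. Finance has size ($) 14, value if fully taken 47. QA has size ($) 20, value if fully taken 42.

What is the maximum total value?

Best value per unit of size first: Data 56/3≈18.7, Finance 47/14≈3.36, QA 42/20≈2.1, Design 27/15≈1.8, Security 11/28≈0.393.
Take all of Data (3 $, value 56) → 63 $ left.
Finance: take in full, 14 $ for value 47 → 49 left.
QA: take in full, 20 $ for value 42 → 29 left.
Design: take in full, 15 $ for value 27 → 14 left.
14 $ left: a 14/28 share of Security gives 11×14/28 = 5.5.
Total value = 177.5.

177.5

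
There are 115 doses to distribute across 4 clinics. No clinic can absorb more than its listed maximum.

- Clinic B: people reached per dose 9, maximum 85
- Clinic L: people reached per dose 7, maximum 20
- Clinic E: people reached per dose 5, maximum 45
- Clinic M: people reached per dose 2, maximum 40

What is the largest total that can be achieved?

Rank by people reached per dose: Clinic B 9 > Clinic L 7 > Clinic E 5 > Clinic M 2.
Clinic B takes 85 to reach its cap of 85 — 30 left.
Give Clinic L 20 to hit its cap of 20 — 10 left.
Clinic E has room for 45 but only 10 remain, so it gets 10.
Total = 9×85 + 7×20 + 5×10 = 955.

955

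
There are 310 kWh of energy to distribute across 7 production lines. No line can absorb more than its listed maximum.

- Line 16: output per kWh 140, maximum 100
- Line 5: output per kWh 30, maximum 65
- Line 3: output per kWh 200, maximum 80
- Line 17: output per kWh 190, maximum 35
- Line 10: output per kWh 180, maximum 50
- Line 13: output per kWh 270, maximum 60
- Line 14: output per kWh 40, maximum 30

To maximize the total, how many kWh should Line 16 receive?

Order the production lines by output per kWh: Line 13 270 > Line 3 200 > Line 17 190 > Line 10 180 > Line 16 140 > Line 14 40 > Line 5 30.
Line 13 takes 60 to reach its cap of 60 ; 250 left.
Line 3: +80 to 80 (cap) ; 170 left.
Give Line 17 35 to hit its cap of 35 ; 135 left.
Give Line 10 50 to hit its cap of 50 ; 85 left.
Only 85 left; Line 16 takes them to reach 85.

85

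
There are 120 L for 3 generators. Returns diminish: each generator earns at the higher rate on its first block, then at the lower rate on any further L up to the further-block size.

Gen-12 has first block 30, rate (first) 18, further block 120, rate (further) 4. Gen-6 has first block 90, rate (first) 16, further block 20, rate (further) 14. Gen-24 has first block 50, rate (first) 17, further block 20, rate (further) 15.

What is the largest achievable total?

Order all 6 blocks by rate: Gen-12/T1 18 > Gen-24/T1 17 > Gen-6/T1 16 > Gen-24/T2 15 > Gen-6/T2 14 > Gen-12/T2 4.
Gen-12/T1 (18): +30 ; 90 left.
Fill Gen-24 T1 block (50 at 17) ; 40 left.
40 remain; put them into Gen-6 T1 at 16.
Total = 18×30 + 17×50 + 16×40 = 2030.

2030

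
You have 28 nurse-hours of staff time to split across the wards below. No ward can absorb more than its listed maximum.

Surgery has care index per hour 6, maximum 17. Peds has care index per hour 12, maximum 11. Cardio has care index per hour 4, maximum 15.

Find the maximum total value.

234

Rank by care index per hour: Peds 12 > Surgery 6 > Cardio 4.
Give Peds 11 to hit its cap of 11 → 17 left.
Surgery: +17 to 17 (cap) → 0 left.
Total = 6×17 + 12×11 = 234.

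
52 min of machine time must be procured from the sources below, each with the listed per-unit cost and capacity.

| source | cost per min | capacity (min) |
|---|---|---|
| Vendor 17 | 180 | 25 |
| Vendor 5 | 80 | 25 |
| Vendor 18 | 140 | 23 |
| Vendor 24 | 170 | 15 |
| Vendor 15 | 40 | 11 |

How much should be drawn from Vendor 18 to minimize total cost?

Cheapest first:
Vendor 15 at 40: take all 11 min — 41 still needed.
Take 25 from Vendor 5 at 80 — need 16 more.
Vendor 18 (140): take the remaining 16 — done.
Vendor 24, Vendor 17: unused.

16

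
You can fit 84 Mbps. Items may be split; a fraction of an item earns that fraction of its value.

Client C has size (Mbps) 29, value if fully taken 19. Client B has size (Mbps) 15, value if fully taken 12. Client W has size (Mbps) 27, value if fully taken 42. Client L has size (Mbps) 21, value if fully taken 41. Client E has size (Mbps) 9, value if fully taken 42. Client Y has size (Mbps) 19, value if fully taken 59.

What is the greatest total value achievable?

190.4

Sort by value density: Client E 42/9≈4.67, Client Y 59/19≈3.11, Client L 41/21≈1.95, Client W 42/27≈1.56, Client B 12/15≈0.8, Client C 19/29≈0.655.
All 9 Mbps of Client E fit (value 42) — 75 remain.
Take all of Client Y (19 Mbps, value 59) — 56 Mbps left.
Client L: take in full, 21 Mbps for value 41 — 35 left.
All 27 Mbps of Client W fit (value 42) — 8 remain.
8 Mbps left: a 8/15 share of Client B gives 12×8/15 = 6.4.
Total value = 190.4.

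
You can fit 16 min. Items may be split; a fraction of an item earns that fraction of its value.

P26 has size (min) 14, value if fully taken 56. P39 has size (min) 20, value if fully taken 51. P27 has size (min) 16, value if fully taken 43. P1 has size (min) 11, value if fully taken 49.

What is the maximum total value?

69

Rank by value-to-size ratio: P1 49/11≈4.45, P26 56/14≈4, P27 43/16≈2.69, P39 51/20≈2.55.
Take all of P1 (11 min, value 49) → 5 min left.
Fill the last 5 min with part of P26: 5/14 of it earns 20.
Total value = 69.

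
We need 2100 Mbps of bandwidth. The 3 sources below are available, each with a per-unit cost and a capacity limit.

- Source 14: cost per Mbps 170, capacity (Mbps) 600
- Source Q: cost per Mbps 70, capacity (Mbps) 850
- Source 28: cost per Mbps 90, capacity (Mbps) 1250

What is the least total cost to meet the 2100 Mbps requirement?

172000

Cheapest first:
Take 850 from Source Q at 70 → need 1250 more.
Source 28 (90): use full 1250 → 0 Mbps to go.
Source 14: unused.
Cost = 850×70 + 1250×90 = 172000.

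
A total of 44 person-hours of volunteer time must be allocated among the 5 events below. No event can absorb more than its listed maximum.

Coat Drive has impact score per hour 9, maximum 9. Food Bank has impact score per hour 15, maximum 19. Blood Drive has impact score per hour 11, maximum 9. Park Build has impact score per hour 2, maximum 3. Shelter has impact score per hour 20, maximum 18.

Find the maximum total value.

Highest impact score per hour first: Shelter 20 > Food Bank 15 > Blood Drive 11 > Coat Drive 9 > Park Build 2.
Shelter takes 18 to reach its cap of 18 → 26 left.
Food Bank: +19 to 19 (cap) → 7 left.
Blood Drive has room for 9 but only 7 remain, so it gets 7.
Total = 15×19 + 11×7 + 20×18 = 722.

722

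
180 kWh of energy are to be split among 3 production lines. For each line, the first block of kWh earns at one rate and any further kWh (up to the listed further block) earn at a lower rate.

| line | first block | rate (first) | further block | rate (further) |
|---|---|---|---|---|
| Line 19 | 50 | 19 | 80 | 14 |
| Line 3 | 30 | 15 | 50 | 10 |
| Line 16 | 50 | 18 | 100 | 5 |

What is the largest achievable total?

3000

Order all 6 blocks by rate: Line 19/T1 19 > Line 16/T1 18 > Line 3/T1 15 > Line 19/T2 14 > Line 3/T2 10 > Line 16/T2 5.
Line 19/T1 (19): +50 — 130 left.
Fill Line 16 T1 block (50 at 18) — 80 left.
Line 3/T1 (15): +30 — 50 left.
Line 19/T2: +50 of 80 at 14; pool empty.
Total = 19×50 + 18×50 + 15×30 + 14×50 = 3000.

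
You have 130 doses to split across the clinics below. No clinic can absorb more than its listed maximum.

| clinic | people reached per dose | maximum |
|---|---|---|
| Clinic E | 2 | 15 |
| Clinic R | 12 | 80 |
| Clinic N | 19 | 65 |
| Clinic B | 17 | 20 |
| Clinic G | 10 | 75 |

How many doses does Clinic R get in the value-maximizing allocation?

Order the clinics by people reached per dose: Clinic N 19 > Clinic B 17 > Clinic R 12 > Clinic G 10 > Clinic E 2.
Clinic N: +65 to 65 (cap) → 65 left.
Give Clinic B 20 to hit its cap of 20 → 45 left.
Clinic R: +45 (room for 80) → 45. Pool exhausted.

45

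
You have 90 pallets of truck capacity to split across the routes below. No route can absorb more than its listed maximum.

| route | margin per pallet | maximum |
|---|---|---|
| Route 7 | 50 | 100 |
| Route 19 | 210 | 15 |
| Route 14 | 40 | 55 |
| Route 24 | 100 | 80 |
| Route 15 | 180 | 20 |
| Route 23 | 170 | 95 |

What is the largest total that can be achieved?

Highest margin per pallet first: Route 19 210 > Route 15 180 > Route 23 170 > Route 24 100 > Route 7 50 > Route 14 40.
Give Route 19 15 to hit its cap of 15 — 75 left.
Route 15: +20 to 20 (cap) — 55 left.
Only 55 left; Route 23 takes them to reach 55.
Total = 210×15 + 180×20 + 170×55 = 16100.

16100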